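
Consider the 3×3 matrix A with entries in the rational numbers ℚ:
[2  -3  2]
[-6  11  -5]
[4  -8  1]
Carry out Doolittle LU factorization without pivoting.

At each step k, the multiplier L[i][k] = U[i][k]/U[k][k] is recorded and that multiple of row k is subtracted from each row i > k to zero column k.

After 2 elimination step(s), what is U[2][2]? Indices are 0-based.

Step 1: pivot at (0,0) is 2.
  row1 ← row1 − (-3)·row0  ⇒  L[1][0]=-3, U row1=(0, 2, 1)
  row2 ← row2 − (2)·row0  ⇒  L[2][0]=2, U row2=(0, -2, -3)
Step 2: pivot at (1,1) is 2.
  row2 ← row2 − (-1)·row1  ⇒  L[2][1]=-1, U row2=(0, 0, -2)

U[2][2] = -2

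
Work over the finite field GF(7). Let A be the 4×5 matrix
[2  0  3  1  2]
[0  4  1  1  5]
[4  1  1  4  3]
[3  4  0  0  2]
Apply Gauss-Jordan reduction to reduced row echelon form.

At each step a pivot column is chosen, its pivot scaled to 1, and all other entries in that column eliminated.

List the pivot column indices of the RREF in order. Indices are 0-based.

step 1: normalize row 0 (÷2) = (1, 0, 5, 4, 1)
  row 2: subtract 4×row0 = (0, 1, 2, 2, 6)
  row 3: subtract 3×row0 = (0, 4, 6, 2, 6)
step 2: normalize row 1 (÷4) = (0, 1, 2, 2, 3)
  row 2: subtract 1×row1 = (0, 0, 0, 0, 3)
  row 3: subtract 4×row1 = (0, 0, 5, 1, 1)
step 3: exchange rows 2,3
step 3: normalize row 2 (÷5) = (0, 0, 1, 3, 3)
  row 0: subtract 5×row2 = (1, 0, 0, 3, 0)
  row 1: subtract 2×row2 = (0, 1, 0, 3, 4)
skip col 3 (zero from row 3)
step 4: normalize row 3 (÷3) = (0, 0, 0, 0, 1)
  row 1: subtract 4×row3 = (0, 1, 0, 3, 0)
  row 2: subtract 3×row3 = (0, 0, 1, 3, 0)

pivot columns: 0, 1, 2, 4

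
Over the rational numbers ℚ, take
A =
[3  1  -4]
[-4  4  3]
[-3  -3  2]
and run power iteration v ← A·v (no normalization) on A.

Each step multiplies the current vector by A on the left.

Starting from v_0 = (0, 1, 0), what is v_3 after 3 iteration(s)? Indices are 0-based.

v_3 = (144, -127, -108)

v_0 = (0, 1, 0).
v_1 = A·v_0 = (1, 4, -3).
v_2 = A·v_1 = (19, 3, -21).
v_3 = A·v_2 = (144, -127, -108).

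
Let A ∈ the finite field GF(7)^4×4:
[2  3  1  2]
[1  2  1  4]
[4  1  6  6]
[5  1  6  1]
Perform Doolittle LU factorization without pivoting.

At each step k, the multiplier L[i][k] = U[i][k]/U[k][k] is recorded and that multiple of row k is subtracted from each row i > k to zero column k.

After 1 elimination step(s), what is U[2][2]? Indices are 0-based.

[col 0] pivot 2
  R1 -= 4*R0 → (0, 4, 4, 3)  (L[1][0] := 4)
  R2 -= 2*R0 → (0, 2, 4, 2)  (L[2][0] := 2)
  R3 -= 6*R0 → (0, 4, 0, 3)  (L[3][0] := 6)

U[2][2] = 4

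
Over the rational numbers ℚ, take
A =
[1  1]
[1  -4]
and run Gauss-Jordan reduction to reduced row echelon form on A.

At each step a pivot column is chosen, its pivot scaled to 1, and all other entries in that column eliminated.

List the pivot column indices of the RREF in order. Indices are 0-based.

[1] R0 /= 1  ⇒  (1, 1)
     R1 -= 1·R0  ⇒  (0, -5)
[2] R1 /= -5  ⇒  (0, 1)
     R0 -= 1·R1  ⇒  (1, 0)

pivot columns: 0, 1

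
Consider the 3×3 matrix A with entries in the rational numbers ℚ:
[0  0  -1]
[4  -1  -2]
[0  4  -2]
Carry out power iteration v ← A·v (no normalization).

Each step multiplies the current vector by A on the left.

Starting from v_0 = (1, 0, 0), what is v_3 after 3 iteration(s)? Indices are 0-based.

v_3 = (-16, -28, -48)

v_0 = (1, 0, 0).
v_1 = A·v_0 = (0, 4, 0).
v_2 = A·v_1 = (0, -4, 16).
v_3 = A·v_2 = (-16, -28, -48).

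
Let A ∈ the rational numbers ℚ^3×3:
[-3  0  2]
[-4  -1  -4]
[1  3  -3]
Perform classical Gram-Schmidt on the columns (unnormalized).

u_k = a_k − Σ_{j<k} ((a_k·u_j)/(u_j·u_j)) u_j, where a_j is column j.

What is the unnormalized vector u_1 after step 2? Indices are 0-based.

Step 1: u_0 = a_0 = (-3, -4, 1).
Step 2: u_1 = a_1 − (7/26)·u_0 = (21/26, 1/13, 71/26).

u_1 = (21/26, 1/13, 71/26)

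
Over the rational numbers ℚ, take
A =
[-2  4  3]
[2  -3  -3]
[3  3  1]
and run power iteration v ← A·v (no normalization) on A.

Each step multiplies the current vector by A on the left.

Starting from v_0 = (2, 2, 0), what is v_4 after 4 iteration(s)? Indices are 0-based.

v_0 = (2, 2, 0).
v_1 = A·v_0 = (4, -2, 12).
v_2 = A·v_1 = (20, -22, 18).
v_3 = A·v_2 = (-74, 52, 12).
v_4 = A·v_3 = (392, -340, -54).

v_4 = (392, -340, -54)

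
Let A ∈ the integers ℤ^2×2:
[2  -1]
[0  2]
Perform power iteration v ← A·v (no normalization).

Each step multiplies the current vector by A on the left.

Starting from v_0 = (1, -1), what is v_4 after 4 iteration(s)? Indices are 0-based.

v_0 = (1, -1).
v_1 = A·v_0 = (3, -2).
v_2 = A·v_1 = (8, -4).
v_3 = A·v_2 = (20, -8).
v_4 = A·v_3 = (48, -16).

v_4 = (48, -16)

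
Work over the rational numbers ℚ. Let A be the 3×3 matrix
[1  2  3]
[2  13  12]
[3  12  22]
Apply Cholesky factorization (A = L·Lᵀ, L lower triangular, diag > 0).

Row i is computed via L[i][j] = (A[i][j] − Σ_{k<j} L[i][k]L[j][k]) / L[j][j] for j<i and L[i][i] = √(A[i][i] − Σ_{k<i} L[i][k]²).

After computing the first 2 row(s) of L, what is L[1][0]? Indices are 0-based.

Step 1: L[0][0] = √(1) = 1.
  L[1][0] = (2) / L[0][0] = 2.
Step 2: L[1][1] = √(9) = 3.

L[1][0] = 2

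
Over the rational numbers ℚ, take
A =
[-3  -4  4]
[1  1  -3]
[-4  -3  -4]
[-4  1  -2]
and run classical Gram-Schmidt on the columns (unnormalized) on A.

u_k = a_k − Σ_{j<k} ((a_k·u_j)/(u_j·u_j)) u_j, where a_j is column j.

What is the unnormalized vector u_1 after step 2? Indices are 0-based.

u_1 = (-5/2, 1/2, -1, 3)

Step 1: u_0 = a_0 = (-3, 1, -4, -4).
Step 2: u_1 = a_1 − (1/2)·u_0 = (-5/2, 1/2, -1, 3).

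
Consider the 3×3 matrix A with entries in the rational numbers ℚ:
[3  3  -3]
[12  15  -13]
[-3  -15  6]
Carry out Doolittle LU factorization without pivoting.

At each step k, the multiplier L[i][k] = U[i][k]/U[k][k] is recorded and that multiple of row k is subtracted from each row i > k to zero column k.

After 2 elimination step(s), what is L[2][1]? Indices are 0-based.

L[2][1] = -4

[col 0] pivot 3
  R1 -= 4*R0 → (0, 3, -1)  (L[1][0] := 4)
  R2 -= -1*R0 → (0, -12, 3)  (L[2][0] := -1)
[col 1] pivot 3
  R2 -= -4*R1 → (0, 0, -1)  (L[2][1] := -4)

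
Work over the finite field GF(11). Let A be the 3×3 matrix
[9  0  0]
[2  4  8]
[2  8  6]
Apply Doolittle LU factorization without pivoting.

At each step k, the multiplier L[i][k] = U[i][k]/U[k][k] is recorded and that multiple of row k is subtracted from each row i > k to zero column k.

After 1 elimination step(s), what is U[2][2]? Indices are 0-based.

U[2][2] = 6

k=0: U[0][0]=9
  eliminate (1,0): mult=10, new row 1: (0, 4, 8); set L[1][0]=10
  eliminate (2,0): mult=10, new row 2: (0, 8, 6); set L[2][0]=10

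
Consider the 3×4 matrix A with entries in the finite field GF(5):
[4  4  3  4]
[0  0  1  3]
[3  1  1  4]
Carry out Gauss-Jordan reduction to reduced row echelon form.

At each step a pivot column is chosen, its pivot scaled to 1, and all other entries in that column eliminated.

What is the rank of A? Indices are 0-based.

step 1: normalize row 0 (÷4) = (1, 1, 2, 1)
  row 2: subtract 3×row0 = (0, 3, 0, 1)
step 2: exchange rows 1,2
step 2: normalize row 1 (÷3) = (0, 1, 0, 2)
  row 0: subtract 1×row1 = (1, 0, 2, 4)
step 3: normalize row 2 (÷1) = (0, 0, 1, 3)
  row 0: subtract 2×row2 = (1, 0, 0, 3)

rank = 3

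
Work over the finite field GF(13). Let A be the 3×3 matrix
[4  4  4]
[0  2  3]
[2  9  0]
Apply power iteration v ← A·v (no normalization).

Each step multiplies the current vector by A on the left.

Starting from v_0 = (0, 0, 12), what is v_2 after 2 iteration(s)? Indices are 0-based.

v_2 = (11, 7, 4)

v_0 = (0, 0, 12).
v_1 = A·v_0 = (9, 10, 0).
v_2 = A·v_1 = (11, 7, 4).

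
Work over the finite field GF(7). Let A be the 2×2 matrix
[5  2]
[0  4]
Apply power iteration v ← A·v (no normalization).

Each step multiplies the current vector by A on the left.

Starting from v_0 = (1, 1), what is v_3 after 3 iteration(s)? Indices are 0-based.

v_3 = (2, 1)

v_0 = (1, 1).
v_1 = A·v_0 = (0, 4).
v_2 = A·v_1 = (1, 2).
v_3 = A·v_2 = (2, 1).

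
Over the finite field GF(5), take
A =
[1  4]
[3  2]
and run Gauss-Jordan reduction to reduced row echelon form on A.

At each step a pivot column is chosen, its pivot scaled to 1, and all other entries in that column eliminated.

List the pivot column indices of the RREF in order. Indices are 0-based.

pivot columns: 0

[1] R0 /= 1  ⇒  (1, 4)
     R1 -= 3·R0  ⇒  (0, 0)
column 1 empty below row 1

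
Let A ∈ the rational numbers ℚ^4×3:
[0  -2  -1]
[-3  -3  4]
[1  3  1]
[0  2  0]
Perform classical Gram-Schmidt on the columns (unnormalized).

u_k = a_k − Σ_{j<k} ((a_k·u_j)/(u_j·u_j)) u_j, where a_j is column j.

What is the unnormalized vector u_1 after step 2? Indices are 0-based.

Step 1: u_0 = a_0 = (0, -3, 1, 0).
Step 2: u_1 = a_1 − (6/5)·u_0 = (-2, 3/5, 9/5, 2).

u_1 = (-2, 3/5, 9/5, 2)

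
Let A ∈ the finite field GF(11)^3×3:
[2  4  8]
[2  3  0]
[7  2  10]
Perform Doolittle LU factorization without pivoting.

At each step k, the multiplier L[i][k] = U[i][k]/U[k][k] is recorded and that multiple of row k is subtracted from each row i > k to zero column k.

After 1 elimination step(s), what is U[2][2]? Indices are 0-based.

U[2][2] = 4

k=0: U[0][0]=2
  eliminate (1,0): mult=1, new row 1: (0, 10, 3); set L[1][0]=1
  eliminate (2,0): mult=9, new row 2: (0, 10, 4); set L[2][0]=9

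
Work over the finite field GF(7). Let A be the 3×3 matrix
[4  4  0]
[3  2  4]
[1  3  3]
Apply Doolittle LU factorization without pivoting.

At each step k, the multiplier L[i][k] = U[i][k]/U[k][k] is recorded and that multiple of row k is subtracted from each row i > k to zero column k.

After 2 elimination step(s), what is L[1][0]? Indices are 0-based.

[col 0] pivot 4
  R1 -= 6*R0 → (0, 6, 4)  (L[1][0] := 6)
  R2 -= 2*R0 → (0, 2, 3)  (L[2][0] := 2)
[col 1] pivot 6
  R2 -= 5*R1 → (0, 0, 4)  (L[2][1] := 5)

L[1][0] = 6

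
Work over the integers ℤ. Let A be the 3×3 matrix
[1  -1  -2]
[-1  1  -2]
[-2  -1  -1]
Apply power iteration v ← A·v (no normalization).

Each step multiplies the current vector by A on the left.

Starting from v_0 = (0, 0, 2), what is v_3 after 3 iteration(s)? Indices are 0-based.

v_0 = (0, 0, 2).
v_1 = A·v_0 = (-4, -4, -2).
v_2 = A·v_1 = (4, 4, 14).
v_3 = A·v_2 = (-28, -28, -26).

v_3 = (-28, -28, -26)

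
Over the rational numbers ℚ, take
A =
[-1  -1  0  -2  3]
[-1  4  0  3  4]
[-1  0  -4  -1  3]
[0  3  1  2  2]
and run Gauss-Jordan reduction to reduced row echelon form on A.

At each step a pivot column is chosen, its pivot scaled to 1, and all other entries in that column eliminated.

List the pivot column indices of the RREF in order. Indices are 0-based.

[1] R0 /= -1  ⇒  (1, 1, 0, 2, -3)
     R1 -= -1·R0  ⇒  (0, 5, 0, 5, 1)
     R2 -= -1·R0  ⇒  (0, 1, -4, 1, 0)
[2] R1 /= 5  ⇒  (0, 1, 0, 1, 1/5)
     R0 -= 1·R1  ⇒  (1, 0, 0, 1, -16/5)
     R2 -= 1·R1  ⇒  (0, 0, -4, 0, -1/5)
     R3 -= 3·R1  ⇒  (0, 0, 1, -1, 7/5)
[3] R2 /= -4  ⇒  (0, 0, 1, 0, 1/20)
     R3 -= 1·R2  ⇒  (0, 0, 0, -1, 27/20)
[4] R3 /= -1  ⇒  (0, 0, 0, 1, -27/20)
     R0 -= 1·R3  ⇒  (1, 0, 0, 0, -37/20)
     R1 -= 1·R3  ⇒  (0, 1, 0, 0, 31/20)

pivot columns: 0, 1, 2, 3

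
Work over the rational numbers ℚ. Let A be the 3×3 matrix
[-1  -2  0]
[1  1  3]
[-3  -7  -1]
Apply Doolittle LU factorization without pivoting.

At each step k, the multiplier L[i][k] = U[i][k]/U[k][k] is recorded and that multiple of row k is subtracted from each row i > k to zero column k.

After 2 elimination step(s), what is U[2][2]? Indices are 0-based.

U[2][2] = -4

Step 1: pivot at (0,0) is -1.
  row1 ← row1 − (-1)·row0  ⇒  L[1][0]=-1, U row1=(0, -1, 3)
  row2 ← row2 − (3)·row0  ⇒  L[2][0]=3, U row2=(0, -1, -1)
Step 2: pivot at (1,1) is -1.
  row2 ← row2 − (1)·row1  ⇒  L[2][1]=1, U row2=(0, 0, -4)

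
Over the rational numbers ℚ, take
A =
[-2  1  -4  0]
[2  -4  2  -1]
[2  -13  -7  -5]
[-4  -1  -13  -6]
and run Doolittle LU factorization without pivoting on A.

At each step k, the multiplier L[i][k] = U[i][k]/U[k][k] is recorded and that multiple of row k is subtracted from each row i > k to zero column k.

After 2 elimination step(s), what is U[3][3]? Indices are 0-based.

[col 0] pivot -2
  R1 -= -1*R0 → (0, -3, -2, -1)  (L[1][0] := -1)
  R2 -= -1*R0 → (0, -12, -11, -5)  (L[2][0] := -1)
  R3 -= 2*R0 → (0, -3, -5, -6)  (L[3][0] := 2)
[col 1] pivot -3
  R2 -= 4*R1 → (0, 0, -3, -1)  (L[2][1] := 4)
  R3 -= 1*R1 → (0, 0, -3, -5)  (L[3][1] := 1)

U[3][3] = -5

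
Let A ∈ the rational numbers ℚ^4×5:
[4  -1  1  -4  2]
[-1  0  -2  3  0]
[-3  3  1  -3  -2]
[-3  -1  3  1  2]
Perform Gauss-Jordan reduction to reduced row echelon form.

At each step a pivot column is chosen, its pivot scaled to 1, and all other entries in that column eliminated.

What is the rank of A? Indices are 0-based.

step 1: normalize row 0 (÷4) = (1, -1/4, 1/4, -1, 1/2)
  row 1: subtract -1×row0 = (0, -1/4, -7/4, 2, 1/2)
  row 2: subtract -3×row0 = (0, 9/4, 7/4, -6, -1/2)
  row 3: subtract -3×row0 = (0, -7/4, 15/4, -2, 7/2)
step 2: normalize row 1 (÷-1/4) = (0, 1, 7, -8, -2)
  row 0: subtract -1/4×row1 = (1, 0, 2, -3, 0)
  row 2: subtract 9/4×row1 = (0, 0, -14, 12, 4)
  row 3: subtract -7/4×row1 = (0, 0, 16, -16, 0)
step 3: normalize row 2 (÷-14) = (0, 0, 1, -6/7, -2/7)
  row 0: subtract 2×row2 = (1, 0, 0, -9/7, 4/7)
  row 1: subtract 7×row2 = (0, 1, 0, -2, 0)
  row 3: subtract 16×row2 = (0, 0, 0, -16/7, 32/7)
step 4: normalize row 3 (÷-16/7) = (0, 0, 0, 1, -2)
  row 0: subtract -9/7×row3 = (1, 0, 0, 0, -2)
  row 1: subtract -2×row3 = (0, 1, 0, 0, -4)
  row 2: subtract -6/7×row3 = (0, 0, 1, 0, -2)

rank = 4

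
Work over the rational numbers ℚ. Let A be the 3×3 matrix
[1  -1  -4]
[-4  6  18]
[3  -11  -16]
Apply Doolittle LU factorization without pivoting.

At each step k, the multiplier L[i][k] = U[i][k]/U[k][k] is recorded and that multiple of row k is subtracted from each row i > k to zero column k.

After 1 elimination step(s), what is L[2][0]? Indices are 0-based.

[col 0] pivot 1
  R1 -= -4*R0 → (0, 2, 2)  (L[1][0] := -4)
  R2 -= 3*R0 → (0, -8, -4)  (L[2][0] := 3)

L[2][0] = 3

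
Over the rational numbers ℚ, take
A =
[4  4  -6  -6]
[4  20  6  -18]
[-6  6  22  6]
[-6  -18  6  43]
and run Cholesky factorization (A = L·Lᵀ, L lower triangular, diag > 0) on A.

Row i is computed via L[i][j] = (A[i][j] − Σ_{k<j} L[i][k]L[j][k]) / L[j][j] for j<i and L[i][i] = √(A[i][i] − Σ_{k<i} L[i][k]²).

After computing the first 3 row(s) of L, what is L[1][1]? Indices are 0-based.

Step 1: L[0][0] = √(4) = 2.
  L[1][0] = (4) / L[0][0] = 2.
Step 2: L[1][1] = √(16) = 4.
  L[2][0] = (-6) / L[0][0] = -3.
  L[2][1] = (12) / L[1][1] = 3.
Step 3: L[2][2] = √(4) = 2.

L[1][1] = 4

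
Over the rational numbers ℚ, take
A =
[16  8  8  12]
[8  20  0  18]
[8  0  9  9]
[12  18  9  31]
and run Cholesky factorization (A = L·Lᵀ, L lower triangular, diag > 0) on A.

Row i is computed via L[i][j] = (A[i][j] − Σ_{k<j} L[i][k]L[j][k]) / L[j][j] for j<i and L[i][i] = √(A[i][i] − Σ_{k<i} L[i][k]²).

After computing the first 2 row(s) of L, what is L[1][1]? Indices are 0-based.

Step 1: L[0][0] = √(16) = 4.
  L[1][0] = (8) / L[0][0] = 2.
Step 2: L[1][1] = √(16) = 4.

L[1][1] = 4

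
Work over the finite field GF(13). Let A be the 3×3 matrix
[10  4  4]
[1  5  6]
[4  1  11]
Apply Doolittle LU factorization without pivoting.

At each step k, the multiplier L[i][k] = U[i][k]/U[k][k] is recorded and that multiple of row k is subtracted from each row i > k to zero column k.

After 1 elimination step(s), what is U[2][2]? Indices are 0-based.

U[2][2] = 12

Step 1: pivot at (0,0) is 10.
  row1 ← row1 − (4)·row0  ⇒  L[1][0]=4, U row1=(0, 2, 3)
  row2 ← row2 − (3)·row0  ⇒  L[2][0]=3, U row2=(0, 2, 12)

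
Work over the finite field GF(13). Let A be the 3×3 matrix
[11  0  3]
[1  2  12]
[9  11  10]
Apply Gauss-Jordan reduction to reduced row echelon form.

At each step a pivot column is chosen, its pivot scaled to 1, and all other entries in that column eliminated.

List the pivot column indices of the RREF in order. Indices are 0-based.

[1] R0 /= 11  ⇒  (1, 0, 5)
     R1 -= 1·R0  ⇒  (0, 2, 7)
     R2 -= 9·R0  ⇒  (0, 11, 4)
[2] R1 /= 2  ⇒  (0, 1, 10)
     R2 -= 11·R1  ⇒  (0, 0, 11)
[3] R2 /= 11  ⇒  (0, 0, 1)
     R0 -= 5·R2  ⇒  (1, 0, 0)
     R1 -= 10·R2  ⇒  (0, 1, 0)

pivot columns: 0, 1, 2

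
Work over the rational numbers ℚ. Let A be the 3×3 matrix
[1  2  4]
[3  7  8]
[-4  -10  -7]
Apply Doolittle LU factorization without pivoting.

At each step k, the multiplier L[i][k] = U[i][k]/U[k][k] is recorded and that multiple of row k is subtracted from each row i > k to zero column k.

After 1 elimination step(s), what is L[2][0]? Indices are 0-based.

k=0: U[0][0]=1
  eliminate (1,0): mult=3, new row 1: (0, 1, -4); set L[1][0]=3
  eliminate (2,0): mult=-4, new row 2: (0, -2, 9); set L[2][0]=-4

L[2][0] = -4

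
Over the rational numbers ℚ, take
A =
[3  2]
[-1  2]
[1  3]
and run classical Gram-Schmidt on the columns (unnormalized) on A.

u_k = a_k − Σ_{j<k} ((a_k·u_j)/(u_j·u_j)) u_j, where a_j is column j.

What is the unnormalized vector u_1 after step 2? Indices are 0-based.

u_1 = (1/11, 29/11, 26/11)

Step 1: u_0 = a_0 = (3, -1, 1).
Step 2: u_1 = a_1 − (7/11)·u_0 = (1/11, 29/11, 26/11).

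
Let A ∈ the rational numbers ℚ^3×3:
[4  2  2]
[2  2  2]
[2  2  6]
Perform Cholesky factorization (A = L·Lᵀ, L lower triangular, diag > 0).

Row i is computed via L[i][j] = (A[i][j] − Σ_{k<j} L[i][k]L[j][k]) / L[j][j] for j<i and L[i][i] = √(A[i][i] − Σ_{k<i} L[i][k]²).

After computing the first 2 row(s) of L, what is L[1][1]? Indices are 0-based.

Step 1: L[0][0] = √(4) = 2.
  L[1][0] = (2) / L[0][0] = 1.
Step 2: L[1][1] = √(1) = 1.

L[1][1] = 1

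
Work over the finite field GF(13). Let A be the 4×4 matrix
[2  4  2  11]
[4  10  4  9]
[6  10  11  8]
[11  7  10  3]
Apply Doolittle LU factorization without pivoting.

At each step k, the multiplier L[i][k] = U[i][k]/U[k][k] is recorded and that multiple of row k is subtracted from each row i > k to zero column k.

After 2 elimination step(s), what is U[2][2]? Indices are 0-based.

U[2][2] = 5

[col 0] pivot 2
  R1 -= 2*R0 → (0, 2, 0, 0)  (L[1][0] := 2)
  R2 -= 3*R0 → (0, 11, 5, 1)  (L[2][0] := 3)
  R3 -= 12*R0 → (0, 11, 12, 1)  (L[3][0] := 12)
[col 1] pivot 2
  R2 -= 12*R1 → (0, 0, 5, 1)  (L[2][1] := 12)
  R3 -= 12*R1 → (0, 0, 12, 1)  (L[3][1] := 12)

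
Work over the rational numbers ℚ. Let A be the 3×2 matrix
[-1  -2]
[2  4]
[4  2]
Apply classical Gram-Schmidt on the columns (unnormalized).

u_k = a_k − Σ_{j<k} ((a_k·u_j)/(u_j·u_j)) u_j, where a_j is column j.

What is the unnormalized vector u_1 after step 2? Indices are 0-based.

u_1 = (-8/7, 16/7, -10/7)

Step 1: u_0 = a_0 = (-1, 2, 4).
Step 2: u_1 = a_1 − (6/7)·u_0 = (-8/7, 16/7, -10/7).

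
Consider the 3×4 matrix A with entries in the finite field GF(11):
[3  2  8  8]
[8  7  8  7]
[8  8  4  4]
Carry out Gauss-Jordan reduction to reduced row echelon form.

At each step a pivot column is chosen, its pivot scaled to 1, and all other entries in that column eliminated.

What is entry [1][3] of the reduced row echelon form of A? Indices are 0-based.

M[1][3] = 7

[1] R0 /= 3  ⇒  (1, 8, 10, 10)
     R1 -= 8·R0  ⇒  (0, 9, 5, 4)
     R2 -= 8·R0  ⇒  (0, 10, 1, 1)
[2] R1 /= 9  ⇒  (0, 1, 3, 9)
     R0 -= 8·R1  ⇒  (1, 0, 8, 4)
     R2 -= 10·R1  ⇒  (0, 0, 4, 10)
[3] R2 /= 4  ⇒  (0, 0, 1, 8)
     R0 -= 8·R2  ⇒  (1, 0, 0, 6)
     R1 -= 3·R2  ⇒  (0, 1, 0, 7)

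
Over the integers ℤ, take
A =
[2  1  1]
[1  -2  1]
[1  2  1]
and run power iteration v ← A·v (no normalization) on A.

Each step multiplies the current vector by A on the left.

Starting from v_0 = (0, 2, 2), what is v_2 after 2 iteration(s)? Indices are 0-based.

v_2 = (12, 14, 6)

v_0 = (0, 2, 2).
v_1 = A·v_0 = (4, -2, 6).
v_2 = A·v_1 = (12, 14, 6).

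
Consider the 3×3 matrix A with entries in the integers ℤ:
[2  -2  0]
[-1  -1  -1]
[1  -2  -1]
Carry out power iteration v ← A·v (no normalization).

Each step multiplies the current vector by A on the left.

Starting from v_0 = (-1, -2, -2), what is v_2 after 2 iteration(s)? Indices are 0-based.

v_0 = (-1, -2, -2).
v_1 = A·v_0 = (2, 5, 5).
v_2 = A·v_1 = (-6, -12, -13).

v_2 = (-6, -12, -13)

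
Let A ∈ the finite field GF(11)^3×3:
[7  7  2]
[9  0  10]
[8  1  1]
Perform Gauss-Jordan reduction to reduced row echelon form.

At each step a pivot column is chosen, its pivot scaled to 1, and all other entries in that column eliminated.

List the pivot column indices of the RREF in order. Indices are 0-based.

pivot columns: 0, 1, 2

pivot(0,0)=7: scale R0 → (1, 1, 5)
  clear (1,0): R1 −= (9)R0 → (0, 2, 9)
  clear (2,0): R2 −= (8)R0 → (0, 4, 5)
pivot(1,1)=2: scale R1 → (0, 1, 10)
  clear (0,1): R0 −= (1)R1 → (1, 0, 6)
  clear (2,1): R2 −= (4)R1 → (0, 0, 9)
pivot(2,2)=9: scale R2 → (0, 0, 1)
  clear (0,2): R0 −= (6)R2 → (1, 0, 0)
  clear (1,2): R1 −= (10)R2 → (0, 1, 0)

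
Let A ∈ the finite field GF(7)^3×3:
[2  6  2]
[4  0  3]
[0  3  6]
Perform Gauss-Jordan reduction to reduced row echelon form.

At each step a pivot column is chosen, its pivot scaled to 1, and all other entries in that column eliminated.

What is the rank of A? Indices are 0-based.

[1] R0 /= 2  ⇒  (1, 3, 1)
     R1 -= 4·R0  ⇒  (0, 2, 6)
[2] R1 /= 2  ⇒  (0, 1, 3)
     R0 -= 3·R1  ⇒  (1, 0, 6)
     R2 -= 3·R1  ⇒  (0, 0, 4)
[3] R2 /= 4  ⇒  (0, 0, 1)
     R0 -= 6·R2  ⇒  (1, 0, 0)
     R1 -= 3·R2  ⇒  (0, 1, 0)

rank = 3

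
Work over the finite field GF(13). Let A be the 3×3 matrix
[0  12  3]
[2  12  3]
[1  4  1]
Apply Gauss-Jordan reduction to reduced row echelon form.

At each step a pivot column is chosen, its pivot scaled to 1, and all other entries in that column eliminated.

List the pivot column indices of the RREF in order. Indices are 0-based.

pivot columns: 0, 1

step 1: exchange rows 0,1
step 1: normalize row 0 (÷2) = (1, 6, 8)
  row 2: subtract 1×row0 = (0, 11, 6)
step 2: normalize row 1 (÷12) = (0, 1, 10)
  row 0: subtract 6×row1 = (1, 0, 0)
  row 2: subtract 11×row1 = (0, 0, 0)
skip col 2 (zero from row 2)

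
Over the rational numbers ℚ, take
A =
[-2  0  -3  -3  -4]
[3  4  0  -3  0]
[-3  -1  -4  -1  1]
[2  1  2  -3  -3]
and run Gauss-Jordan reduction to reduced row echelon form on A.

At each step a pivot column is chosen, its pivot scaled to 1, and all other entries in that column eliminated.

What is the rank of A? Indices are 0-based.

pivot(0,0)=-2: scale R0 → (1, 0, 3/2, 3/2, 2)
  clear (1,0): R1 −= (3)R0 → (0, 4, -9/2, -15/2, -6)
  clear (2,0): R2 −= (-3)R0 → (0, -1, 1/2, 7/2, 7)
  clear (3,0): R3 −= (2)R0 → (0, 1, -1, -6, -7)
pivot(1,1)=4: scale R1 → (0, 1, -9/8, -15/8, -3/2)
  clear (2,1): R2 −= (-1)R1 → (0, 0, -5/8, 13/8, 11/2)
  clear (3,1): R3 −= (1)R1 → (0, 0, 1/8, -33/8, -11/2)
pivot(2,2)=-5/8: scale R2 → (0, 0, 1, -13/5, -44/5)
  clear (0,2): R0 −= (3/2)R2 → (1, 0, 0, 27/5, 76/5)
  clear (1,2): R1 −= (-9/8)R2 → (0, 1, 0, -24/5, -57/5)
  clear (3,2): R3 −= (1/8)R2 → (0, 0, 0, -19/5, -22/5)
pivot(3,3)=-19/5: scale R3 → (0, 0, 0, 1, 22/19)
  clear (0,3): R0 −= (27/5)R3 → (1, 0, 0, 0, 170/19)
  clear (1,3): R1 −= (-24/5)R3 → (0, 1, 0, 0, -111/19)
  clear (2,3): R2 −= (-13/5)R3 → (0, 0, 1, 0, -110/19)

rank = 4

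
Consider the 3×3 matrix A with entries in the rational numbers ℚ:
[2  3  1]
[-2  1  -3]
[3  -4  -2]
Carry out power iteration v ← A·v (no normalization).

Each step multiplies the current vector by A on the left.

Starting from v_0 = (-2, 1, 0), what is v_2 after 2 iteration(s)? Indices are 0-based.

v_0 = (-2, 1, 0).
v_1 = A·v_0 = (-1, 5, -10).
v_2 = A·v_1 = (3, 37, -3).

v_2 = (3, 37, -3)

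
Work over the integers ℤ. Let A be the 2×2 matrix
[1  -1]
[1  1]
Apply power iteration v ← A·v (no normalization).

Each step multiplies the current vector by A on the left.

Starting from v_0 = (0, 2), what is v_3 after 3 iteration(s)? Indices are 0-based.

v_3 = (-4, -4)

v_0 = (0, 2).
v_1 = A·v_0 = (-2, 2).
v_2 = A·v_1 = (-4, 0).
v_3 = A·v_2 = (-4, -4).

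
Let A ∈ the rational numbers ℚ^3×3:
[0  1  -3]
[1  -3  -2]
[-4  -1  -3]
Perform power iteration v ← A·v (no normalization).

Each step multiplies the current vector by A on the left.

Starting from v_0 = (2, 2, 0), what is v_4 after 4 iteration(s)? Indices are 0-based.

v_4 = (520, 772, 952)

v_0 = (2, 2, 0).
v_1 = A·v_0 = (2, -4, -10).
v_2 = A·v_1 = (26, 34, 26).
v_3 = A·v_2 = (-44, -128, -216).
v_4 = A·v_3 = (520, 772, 952).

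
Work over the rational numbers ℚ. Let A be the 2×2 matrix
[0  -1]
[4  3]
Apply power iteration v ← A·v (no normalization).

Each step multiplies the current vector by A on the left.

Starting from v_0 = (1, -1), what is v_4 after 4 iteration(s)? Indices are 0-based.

v_4 = (-17, 23)

v_0 = (1, -1).
v_1 = A·v_0 = (1, 1).
v_2 = A·v_1 = (-1, 7).
v_3 = A·v_2 = (-7, 17).
v_4 = A·v_3 = (-17, 23).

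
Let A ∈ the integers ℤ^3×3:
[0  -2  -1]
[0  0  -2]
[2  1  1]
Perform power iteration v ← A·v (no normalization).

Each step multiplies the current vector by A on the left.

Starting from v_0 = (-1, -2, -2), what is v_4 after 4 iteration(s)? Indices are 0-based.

v_0 = (-1, -2, -2).
v_1 = A·v_0 = (6, 4, -6).
v_2 = A·v_1 = (-2, 12, 10).
v_3 = A·v_2 = (-34, -20, 18).
v_4 = A·v_3 = (22, -36, -70).

v_4 = (22, -36, -70)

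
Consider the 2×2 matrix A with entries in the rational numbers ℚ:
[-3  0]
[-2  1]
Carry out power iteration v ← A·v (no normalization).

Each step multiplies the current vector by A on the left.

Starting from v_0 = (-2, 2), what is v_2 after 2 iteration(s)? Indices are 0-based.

v_2 = (-18, -6)

v_0 = (-2, 2).
v_1 = A·v_0 = (6, 6).
v_2 = A·v_1 = (-18, -6).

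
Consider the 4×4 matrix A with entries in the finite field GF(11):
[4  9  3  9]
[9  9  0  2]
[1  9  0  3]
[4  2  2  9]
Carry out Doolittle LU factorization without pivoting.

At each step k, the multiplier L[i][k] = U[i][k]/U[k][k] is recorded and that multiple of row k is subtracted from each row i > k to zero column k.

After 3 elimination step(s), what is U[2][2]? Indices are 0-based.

Step 1: pivot at (0,0) is 4.
  row1 ← row1 − (5)·row0  ⇒  L[1][0]=5, U row1=(0, 8, 7, 1)
  row2 ← row2 − (3)·row0  ⇒  L[2][0]=3, U row2=(0, 4, 2, 9)
  row3 ← row3 − (1)·row0  ⇒  L[3][0]=1, U row3=(0, 4, 10, 0)
Step 2: pivot at (1,1) is 8.
  row2 ← row2 − (6)·row1  ⇒  L[2][1]=6, U row2=(0, 0, 4, 3)
  row3 ← row3 − (6)·row1  ⇒  L[3][1]=6, U row3=(0, 0, 1, 5)
Step 3: pivot at (2,2) is 4.
  row3 ← row3 − (3)·row2  ⇒  L[3][2]=3, U row3=(0, 0, 0, 7)

U[2][2] = 4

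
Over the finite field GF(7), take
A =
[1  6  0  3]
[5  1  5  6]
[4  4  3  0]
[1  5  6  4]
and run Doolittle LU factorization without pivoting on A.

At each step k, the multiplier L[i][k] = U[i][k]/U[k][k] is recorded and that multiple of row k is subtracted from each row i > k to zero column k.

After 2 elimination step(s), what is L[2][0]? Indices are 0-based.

[col 0] pivot 1
  R1 -= 5*R0 → (0, 6, 5, 5)  (L[1][0] := 5)
  R2 -= 4*R0 → (0, 1, 3, 2)  (L[2][0] := 4)
  R3 -= 1*R0 → (0, 6, 6, 1)  (L[3][0] := 1)
[col 1] pivot 6
  R2 -= 6*R1 → (0, 0, 1, 0)  (L[2][1] := 6)
  R3 -= 1*R1 → (0, 0, 1, 3)  (L[3][1] := 1)

L[2][0] = 4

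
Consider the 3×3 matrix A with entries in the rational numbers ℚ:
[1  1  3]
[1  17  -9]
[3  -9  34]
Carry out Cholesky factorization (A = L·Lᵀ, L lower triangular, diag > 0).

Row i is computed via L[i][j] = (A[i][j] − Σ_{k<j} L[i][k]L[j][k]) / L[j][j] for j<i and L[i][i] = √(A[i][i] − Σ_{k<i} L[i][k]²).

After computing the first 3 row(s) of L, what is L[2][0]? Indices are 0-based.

Step 1: L[0][0] = √(1) = 1.
  L[1][0] = (1) / L[0][0] = 1.
Step 2: L[1][1] = √(16) = 4.
  L[2][0] = (3) / L[0][0] = 3.
  L[2][1] = (-12) / L[1][1] = -3.
Step 3: L[2][2] = √(16) = 4.

L[2][0] = 3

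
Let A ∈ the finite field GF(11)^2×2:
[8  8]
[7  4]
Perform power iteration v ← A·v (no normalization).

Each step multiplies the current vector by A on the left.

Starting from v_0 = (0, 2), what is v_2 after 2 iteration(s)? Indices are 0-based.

v_2 = (5, 1)

v_0 = (0, 2).
v_1 = A·v_0 = (5, 8).
v_2 = A·v_1 = (5, 1).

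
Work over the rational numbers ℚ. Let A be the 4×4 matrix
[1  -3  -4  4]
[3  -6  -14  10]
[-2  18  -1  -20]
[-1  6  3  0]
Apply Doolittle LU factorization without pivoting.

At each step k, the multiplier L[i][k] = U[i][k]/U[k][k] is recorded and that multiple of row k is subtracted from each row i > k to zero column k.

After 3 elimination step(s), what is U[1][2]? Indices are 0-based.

Step 1: pivot at (0,0) is 1.
  row1 ← row1 − (3)·row0  ⇒  L[1][0]=3, U row1=(0, 3, -2, -2)
  row2 ← row2 − (-2)·row0  ⇒  L[2][0]=-2, U row2=(0, 12, -9, -12)
  row3 ← row3 − (-1)·row0  ⇒  L[3][0]=-1, U row3=(0, 3, -1, 4)
Step 2: pivot at (1,1) is 3.
  row2 ← row2 − (4)·row1  ⇒  L[2][1]=4, U row2=(0, 0, -1, -4)
  row3 ← row3 − (1)·row1  ⇒  L[3][1]=1, U row3=(0, 0, 1, 6)
Step 3: pivot at (2,2) is -1.
  row3 ← row3 − (-1)·row2  ⇒  L[3][2]=-1, U row3=(0, 0, 0, 2)

U[1][2] = -2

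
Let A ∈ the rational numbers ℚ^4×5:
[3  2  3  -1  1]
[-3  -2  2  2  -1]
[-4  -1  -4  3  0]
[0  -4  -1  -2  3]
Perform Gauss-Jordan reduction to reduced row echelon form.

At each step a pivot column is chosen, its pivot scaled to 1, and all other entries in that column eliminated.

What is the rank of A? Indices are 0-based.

rank = 4

[1] R0 /= 3  ⇒  (1, 2/3, 1, -1/3, 1/3)
     R1 -= -3·R0  ⇒  (0, 0, 5, 1, 0)
     R2 -= -4·R0  ⇒  (0, 5/3, 0, 5/3, 4/3)
[2] R1 <-> R2
[2] R1 /= 5/3  ⇒  (0, 1, 0, 1, 4/5)
     R0 -= 2/3·R1  ⇒  (1, 0, 1, -1, -1/5)
     R3 -= -4·R1  ⇒  (0, 0, -1, 2, 31/5)
[3] R2 /= 5  ⇒  (0, 0, 1, 1/5, 0)
     R0 -= 1·R2  ⇒  (1, 0, 0, -6/5, -1/5)
     R3 -= -1·R2  ⇒  (0, 0, 0, 11/5, 31/5)
[4] R3 /= 11/5  ⇒  (0, 0, 0, 1, 31/11)
     R0 -= -6/5·R3  ⇒  (1, 0, 0, 0, 35/11)
     R1 -= 1·R3  ⇒  (0, 1, 0, 0, -111/55)
     R2 -= 1/5·R3  ⇒  (0, 0, 1, 0, -31/55)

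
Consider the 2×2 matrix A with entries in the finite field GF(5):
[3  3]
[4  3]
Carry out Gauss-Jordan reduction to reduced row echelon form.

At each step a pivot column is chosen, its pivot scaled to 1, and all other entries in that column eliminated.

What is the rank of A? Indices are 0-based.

pivot(0,0)=3: scale R0 → (1, 1)
  clear (1,0): R1 −= (4)R0 → (0, 4)
pivot(1,1)=4: scale R1 → (0, 1)
  clear (0,1): R0 −= (1)R1 → (1, 0)

rank = 2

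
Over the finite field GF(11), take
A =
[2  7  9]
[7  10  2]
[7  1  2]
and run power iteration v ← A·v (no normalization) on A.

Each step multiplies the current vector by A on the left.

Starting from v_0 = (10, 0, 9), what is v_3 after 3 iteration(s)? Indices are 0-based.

v_3 = (1, 9, 4)

v_0 = (10, 0, 9).
v_1 = A·v_0 = (2, 0, 0).
v_2 = A·v_1 = (4, 3, 3).
v_3 = A·v_2 = (1, 9, 4).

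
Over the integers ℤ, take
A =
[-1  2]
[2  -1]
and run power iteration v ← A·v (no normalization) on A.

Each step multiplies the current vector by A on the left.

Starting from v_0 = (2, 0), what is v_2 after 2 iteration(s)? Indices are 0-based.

v_0 = (2, 0).
v_1 = A·v_0 = (-2, 4).
v_2 = A·v_1 = (10, -8).

v_2 = (10, -8)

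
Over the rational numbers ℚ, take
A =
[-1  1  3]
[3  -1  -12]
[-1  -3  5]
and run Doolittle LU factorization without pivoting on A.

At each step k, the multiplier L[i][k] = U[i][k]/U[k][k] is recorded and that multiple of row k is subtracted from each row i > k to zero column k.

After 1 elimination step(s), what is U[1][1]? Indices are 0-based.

U[1][1] = 2

k=0: U[0][0]=-1
  eliminate (1,0): mult=-3, new row 1: (0, 2, -3); set L[1][0]=-3
  eliminate (2,0): mult=1, new row 2: (0, -4, 2); set L[2][0]=1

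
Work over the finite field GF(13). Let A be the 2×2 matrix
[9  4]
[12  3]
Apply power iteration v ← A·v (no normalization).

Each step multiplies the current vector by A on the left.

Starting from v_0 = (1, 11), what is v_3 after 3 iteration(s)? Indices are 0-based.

v_0 = (1, 11).
v_1 = A·v_0 = (1, 6).
v_2 = A·v_1 = (7, 4).
v_3 = A·v_2 = (1, 5).

v_3 = (1, 5)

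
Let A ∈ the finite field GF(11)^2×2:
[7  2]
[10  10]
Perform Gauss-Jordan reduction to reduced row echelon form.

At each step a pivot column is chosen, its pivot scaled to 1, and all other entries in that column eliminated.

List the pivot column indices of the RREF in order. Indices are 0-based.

pivot columns: 0, 1

[1] R0 /= 7  ⇒  (1, 5)
     R1 -= 10·R0  ⇒  (0, 4)
[2] R1 /= 4  ⇒  (0, 1)
     R0 -= 5·R1  ⇒  (1, 0)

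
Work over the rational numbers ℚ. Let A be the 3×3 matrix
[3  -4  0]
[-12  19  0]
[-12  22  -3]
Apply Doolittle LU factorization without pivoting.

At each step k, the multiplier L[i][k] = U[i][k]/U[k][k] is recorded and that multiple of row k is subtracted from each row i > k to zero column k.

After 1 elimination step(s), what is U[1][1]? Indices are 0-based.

U[1][1] = 3

Step 1: pivot at (0,0) is 3.
  row1 ← row1 − (-4)·row0  ⇒  L[1][0]=-4, U row1=(0, 3, 0)
  row2 ← row2 − (-4)·row0  ⇒  L[2][0]=-4, U row2=(0, 6, -3)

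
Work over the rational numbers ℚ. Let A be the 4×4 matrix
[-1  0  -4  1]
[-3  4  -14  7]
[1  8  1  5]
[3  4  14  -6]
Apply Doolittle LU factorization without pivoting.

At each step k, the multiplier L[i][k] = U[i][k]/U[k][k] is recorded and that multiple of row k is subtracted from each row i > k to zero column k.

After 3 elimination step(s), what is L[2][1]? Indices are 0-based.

L[2][1] = 2

Step 1: pivot at (0,0) is -1.
  row1 ← row1 − (3)·row0  ⇒  L[1][0]=3, U row1=(0, 4, -2, 4)
  row2 ← row2 − (-1)·row0  ⇒  L[2][0]=-1, U row2=(0, 8, -3, 6)
  row3 ← row3 − (-3)·row0  ⇒  L[3][0]=-3, U row3=(0, 4, 2, -3)
Step 2: pivot at (1,1) is 4.
  row2 ← row2 − (2)·row1  ⇒  L[2][1]=2, U row2=(0, 0, 1, -2)
  row3 ← row3 − (1)·row1  ⇒  L[3][1]=1, U row3=(0, 0, 4, -7)
Step 3: pivot at (2,2) is 1.
  row3 ← row3 − (4)·row2  ⇒  L[3][2]=4, U row3=(0, 0, 0, 1)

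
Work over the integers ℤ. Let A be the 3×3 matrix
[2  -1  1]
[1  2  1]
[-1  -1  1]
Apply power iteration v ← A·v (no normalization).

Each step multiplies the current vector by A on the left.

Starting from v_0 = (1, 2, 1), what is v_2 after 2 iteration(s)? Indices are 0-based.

v_0 = (1, 2, 1).
v_1 = A·v_0 = (1, 6, -2).
v_2 = A·v_1 = (-6, 11, -9).

v_2 = (-6, 11, -9)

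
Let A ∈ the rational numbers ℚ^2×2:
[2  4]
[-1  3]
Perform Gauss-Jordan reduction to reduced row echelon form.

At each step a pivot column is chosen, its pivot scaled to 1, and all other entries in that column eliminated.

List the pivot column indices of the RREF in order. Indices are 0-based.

step 1: normalize row 0 (÷2) = (1, 2)
  row 1: subtract -1×row0 = (0, 5)
step 2: normalize row 1 (÷5) = (0, 1)
  row 0: subtract 2×row1 = (1, 0)

pivot columns: 0, 1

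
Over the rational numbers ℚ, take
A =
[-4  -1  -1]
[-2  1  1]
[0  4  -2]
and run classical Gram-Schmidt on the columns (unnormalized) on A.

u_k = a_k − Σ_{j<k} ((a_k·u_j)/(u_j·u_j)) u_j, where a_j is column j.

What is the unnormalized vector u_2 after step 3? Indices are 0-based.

u_2 = (-72/89, 144/89, -54/89)

Step 1: u_0 = a_0 = (-4, -2, 0).
Step 2: u_1 = a_1 − (1/10)·u_0 = (-3/5, 6/5, 4).
Step 3: u_2 = a_2 − (1/10)·u_0 − (-31/89)·u_1 = (-72/89, 144/89, -54/89).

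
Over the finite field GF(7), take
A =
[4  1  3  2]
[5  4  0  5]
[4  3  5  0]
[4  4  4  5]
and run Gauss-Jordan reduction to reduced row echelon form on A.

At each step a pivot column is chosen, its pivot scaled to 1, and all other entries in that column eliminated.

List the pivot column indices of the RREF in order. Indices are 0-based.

[1] R0 /= 4  ⇒  (1, 2, 6, 4)
     R1 -= 5·R0  ⇒  (0, 1, 5, 6)
     R2 -= 4·R0  ⇒  (0, 2, 2, 5)
     R3 -= 4·R0  ⇒  (0, 3, 1, 3)
[2] R1 /= 1  ⇒  (0, 1, 5, 6)
     R0 -= 2·R1  ⇒  (1, 0, 3, 6)
     R2 -= 2·R1  ⇒  (0, 0, 6, 0)
     R3 -= 3·R1  ⇒  (0, 0, 0, 6)
[3] R2 /= 6  ⇒  (0, 0, 1, 0)
     R0 -= 3·R2  ⇒  (1, 0, 0, 6)
     R1 -= 5·R2  ⇒  (0, 1, 0, 6)
[4] R3 /= 6  ⇒  (0, 0, 0, 1)
     R0 -= 6·R3  ⇒  (1, 0, 0, 0)
     R1 -= 6·R3  ⇒  (0, 1, 0, 0)

pivot columns: 0, 1, 2, 3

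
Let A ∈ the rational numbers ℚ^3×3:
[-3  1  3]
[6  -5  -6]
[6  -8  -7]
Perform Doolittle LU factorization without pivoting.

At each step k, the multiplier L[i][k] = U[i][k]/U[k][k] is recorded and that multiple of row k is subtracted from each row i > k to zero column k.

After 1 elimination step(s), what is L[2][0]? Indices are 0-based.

L[2][0] = -2

k=0: U[0][0]=-3
  eliminate (1,0): mult=-2, new row 1: (0, -3, 0); set L[1][0]=-2
  eliminate (2,0): mult=-2, new row 2: (0, -6, -1); set L[2][0]=-2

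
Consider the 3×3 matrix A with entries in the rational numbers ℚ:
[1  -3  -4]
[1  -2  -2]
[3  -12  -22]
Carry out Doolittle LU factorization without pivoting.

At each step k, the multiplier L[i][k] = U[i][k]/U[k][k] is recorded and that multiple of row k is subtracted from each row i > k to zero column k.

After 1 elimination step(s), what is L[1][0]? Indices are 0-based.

k=0: U[0][0]=1
  eliminate (1,0): mult=1, new row 1: (0, 1, 2); set L[1][0]=1
  eliminate (2,0): mult=3, new row 2: (0, -3, -10); set L[2][0]=3

L[1][0] = 1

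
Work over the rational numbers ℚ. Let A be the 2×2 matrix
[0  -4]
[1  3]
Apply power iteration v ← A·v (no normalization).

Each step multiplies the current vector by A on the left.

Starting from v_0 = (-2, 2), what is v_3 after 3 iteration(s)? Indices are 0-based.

v_3 = (-16, -4)

v_0 = (-2, 2).
v_1 = A·v_0 = (-8, 4).
v_2 = A·v_1 = (-16, 4).
v_3 = A·v_2 = (-16, -4).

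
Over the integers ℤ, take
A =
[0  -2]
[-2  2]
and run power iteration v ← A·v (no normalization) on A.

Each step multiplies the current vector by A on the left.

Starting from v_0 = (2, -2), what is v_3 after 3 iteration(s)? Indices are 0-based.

v_3 = (48, -80)

v_0 = (2, -2).
v_1 = A·v_0 = (4, -8).
v_2 = A·v_1 = (16, -24).
v_3 = A·v_2 = (48, -80).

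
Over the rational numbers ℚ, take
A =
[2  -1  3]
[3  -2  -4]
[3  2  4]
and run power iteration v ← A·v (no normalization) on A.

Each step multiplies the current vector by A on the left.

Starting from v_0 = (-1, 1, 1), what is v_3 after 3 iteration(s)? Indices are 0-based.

v_0 = (-1, 1, 1).
v_1 = A·v_0 = (0, -9, 3).
v_2 = A·v_1 = (18, 6, -6).
v_3 = A·v_2 = (12, 66, 42).

v_3 = (12, 66, 42)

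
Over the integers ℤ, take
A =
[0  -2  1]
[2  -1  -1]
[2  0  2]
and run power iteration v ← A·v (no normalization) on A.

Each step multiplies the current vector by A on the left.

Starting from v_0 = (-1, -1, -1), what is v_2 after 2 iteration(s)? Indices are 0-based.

v_2 = (-4, 6, -6)

v_0 = (-1, -1, -1).
v_1 = A·v_0 = (1, 0, -4).
v_2 = A·v_1 = (-4, 6, -6).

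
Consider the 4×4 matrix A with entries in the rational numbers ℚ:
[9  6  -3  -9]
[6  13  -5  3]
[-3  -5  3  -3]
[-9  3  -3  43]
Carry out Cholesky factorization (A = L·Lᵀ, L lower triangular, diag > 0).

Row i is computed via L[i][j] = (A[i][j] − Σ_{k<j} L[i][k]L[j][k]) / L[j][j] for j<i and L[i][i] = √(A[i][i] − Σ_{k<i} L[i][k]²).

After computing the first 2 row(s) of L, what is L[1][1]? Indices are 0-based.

L[1][1] = 3

Step 1: L[0][0] = √(9) = 3.
  L[1][0] = (6) / L[0][0] = 2.
Step 2: L[1][1] = √(9) = 3.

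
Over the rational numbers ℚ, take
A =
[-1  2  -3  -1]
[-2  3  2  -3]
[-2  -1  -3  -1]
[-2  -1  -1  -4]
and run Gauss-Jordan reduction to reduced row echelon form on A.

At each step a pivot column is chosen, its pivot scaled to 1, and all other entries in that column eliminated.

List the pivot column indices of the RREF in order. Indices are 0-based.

pivot columns: 0, 1, 2, 3

pivot(0,0)=-1: scale R0 → (1, -2, 3, 1)
  clear (1,0): R1 −= (-2)R0 → (0, -1, 8, -1)
  clear (2,0): R2 −= (-2)R0 → (0, -5, 3, 1)
  clear (3,0): R3 −= (-2)R0 → (0, -5, 5, -2)
pivot(1,1)=-1: scale R1 → (0, 1, -8, 1)
  clear (0,1): R0 −= (-2)R1 → (1, 0, -13, 3)
  clear (2,1): R2 −= (-5)R1 → (0, 0, -37, 6)
  clear (3,1): R3 −= (-5)R1 → (0, 0, -35, 3)
pivot(2,2)=-37: scale R2 → (0, 0, 1, -6/37)
  clear (0,2): R0 −= (-13)R2 → (1, 0, 0, 33/37)
  clear (1,2): R1 −= (-8)R2 → (0, 1, 0, -11/37)
  clear (3,2): R3 −= (-35)R2 → (0, 0, 0, -99/37)
pivot(3,3)=-99/37: scale R3 → (0, 0, 0, 1)
  clear (0,3): R0 −= (33/37)R3 → (1, 0, 0, 0)
  clear (1,3): R1 −= (-11/37)R3 → (0, 1, 0, 0)
  clear (2,3): R2 −= (-6/37)R3 → (0, 0, 1, 0)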